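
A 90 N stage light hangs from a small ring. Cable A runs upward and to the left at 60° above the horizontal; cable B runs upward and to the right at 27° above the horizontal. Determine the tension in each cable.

T_A = 80.30 N, T_B = 45.06 N

ΣF_x = 0: −T_A·cos60° + T_B·cos27° = 0 → T_B = 0.561163·T_A.
ΣF_y = 0: T_A·sin60° + T_B·sin27° = 90.
Substitute: T_A·(0.866025 + 0.561163·0.45399) = 90 → T_A = 80.3007 ≈ 80.30 N.
Then T_B = 0.561163 × 80.3007 = 45.06 N.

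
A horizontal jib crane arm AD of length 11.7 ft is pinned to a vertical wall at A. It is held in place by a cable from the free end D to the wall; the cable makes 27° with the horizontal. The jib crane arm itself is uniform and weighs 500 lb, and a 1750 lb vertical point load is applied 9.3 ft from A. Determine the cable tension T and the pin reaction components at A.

ΣM about A: T·sin27°·11.7 − 500·5.85 − 1750·9.3 = 0 → T = 19200/(11.7·0.45399) = 3614.67 ≈ 3615 lb.
ΣF_x = 0: A_x − T·cos27° = 0 → A_x = 3614.67 × 0.891007 = 3221 lb.
ΣF_y = 0: A_y + T·sin27° − 500 − 1750 = 0 → A_y = 2250 − 3614.67 × 0.45399 = 609.0 lb.

T = 3615 lb, A_x = 3221 lb, A_y = 609.0 lb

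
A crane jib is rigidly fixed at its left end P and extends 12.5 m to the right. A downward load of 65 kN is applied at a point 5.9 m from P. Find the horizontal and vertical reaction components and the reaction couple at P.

ΣF_x = 0: P_x = 0.
ΣF_y = 0: P_y − 65 = 0 → P_y = 65.00 kN.
ΣM about P: M_P − 65·5.9 = 0 → M_P = 383.5 kN·m.

P_x = 0, P_y = 65.00 kN, M_P = 383.5 kN·m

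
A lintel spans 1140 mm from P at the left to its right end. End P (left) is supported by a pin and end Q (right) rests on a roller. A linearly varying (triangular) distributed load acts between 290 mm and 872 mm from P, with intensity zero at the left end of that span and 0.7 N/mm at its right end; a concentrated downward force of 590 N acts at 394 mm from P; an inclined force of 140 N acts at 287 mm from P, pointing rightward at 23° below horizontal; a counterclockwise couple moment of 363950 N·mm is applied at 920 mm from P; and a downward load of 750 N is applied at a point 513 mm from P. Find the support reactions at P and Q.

Resultant of the triangular load: ½ × 0.7 × 582 = 203.7 N, acting at 678 mm from P (one-third of the span from the peak).
Taking moments about P: Q_y·1140 − (½·0.7·582)·678 − 590·394 − 140·sin23°·287 + 363950 − 750·513 = 0 → Q_y = 407068/1140 = 357.077 ≈ 357.1 N.
ΣF_y = 0: P_y + 357.077 − ½·0.7·582 − 590 − 140·sin23° − 750 = 0 → P_y = 1241 N.
ΣF_x = 0: P_x + 140·cos23° = 0 → P_x = -128.9 N.

P_x = -128.9 N, P_y = 1241 N, Q_y = 357.1 N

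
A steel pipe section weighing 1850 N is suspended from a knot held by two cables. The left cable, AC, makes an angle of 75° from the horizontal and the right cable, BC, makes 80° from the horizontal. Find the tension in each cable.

ΣF_x = 0: −T_AC·cos75° + T_BC·cos80° = 0 → T_BC = 1.49048·T_AC.
ΣF_y = 0: T_AC·sin75° + T_BC·sin80° = 1850.
Substitute: T_AC·(0.965926 + 1.49048·0.984808) = 1850 → T_AC = 760.14 ≈ 760.1 N.
Then T_BC = 1.49048 × 760.14 = 1133 N.

T_AC = 760.1 N, T_BC = 1133 N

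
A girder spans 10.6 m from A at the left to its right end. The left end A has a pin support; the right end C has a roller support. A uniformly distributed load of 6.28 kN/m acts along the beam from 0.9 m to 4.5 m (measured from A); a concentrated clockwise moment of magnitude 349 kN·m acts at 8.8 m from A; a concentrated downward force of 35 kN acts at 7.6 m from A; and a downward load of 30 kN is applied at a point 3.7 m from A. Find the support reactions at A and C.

Resultant of the distributed load: 6.28 × 3.6 = 22.608 kN at 2.7 m from A.
Taking moments about A: C_y·10.6 − (6.28·3.6)·2.7 − 349 − 35·7.6 − 30·3.7 = 0 → C_y = 787.0416/10.6 = 74.2492 ≈ 74.25 kN.
ΣF_y = 0: A_y + 74.2492 − 6.28·3.6 − 35 − 30 = 0 → A_y = 13.36 kN.
ΣF_x = 0: no horizontal applied forces, so A_x = 0.

A_x = 0, A_y = 13.36 kN, C_y = 74.25 kN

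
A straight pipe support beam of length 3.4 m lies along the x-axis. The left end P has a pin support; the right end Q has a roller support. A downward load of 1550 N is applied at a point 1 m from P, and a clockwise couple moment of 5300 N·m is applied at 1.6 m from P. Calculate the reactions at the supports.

ΣM about P: Q_y·3.4 − 1550·1 − 5300 = 0 → Q_y = 6850/3.4 = 2014.71 ≈ 2015 N.
ΣF_y = 0: P_y + 2014.71 − 1550 = 0 → P_y = -464.7 N.
ΣF_x = 0: no horizontal applied forces, so P_x = 0.

P_x = 0, P_y = -464.7 N, Q_y = 2015 N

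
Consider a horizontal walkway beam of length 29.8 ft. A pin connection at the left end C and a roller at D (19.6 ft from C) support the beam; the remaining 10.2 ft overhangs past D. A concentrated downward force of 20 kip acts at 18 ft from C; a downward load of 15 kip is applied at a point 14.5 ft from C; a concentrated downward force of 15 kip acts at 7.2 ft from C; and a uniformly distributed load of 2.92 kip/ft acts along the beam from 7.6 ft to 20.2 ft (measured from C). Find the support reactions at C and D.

Resultant of the distributed load: 2.92 × 12.6 = 36.792 kip at 13.9 ft from C.
Taking moments about C: D_y·19.6 − 20·18 − 15·14.5 − 15·7.2 − (2.92·12.6)·13.9 = 0 → D_y = 1196.9088/19.6 = 61.0668 ≈ 61.07 kip.
ΣF_y = 0: C_y + 61.0668 − 20 − 15 − 15 − 2.92·12.6 = 0 → C_y = 25.73 kip.
ΣF_x = 0: no horizontal applied forces, so C_x = 0.

C_x = 0, C_y = 25.73 kip, D_y = 61.07 kip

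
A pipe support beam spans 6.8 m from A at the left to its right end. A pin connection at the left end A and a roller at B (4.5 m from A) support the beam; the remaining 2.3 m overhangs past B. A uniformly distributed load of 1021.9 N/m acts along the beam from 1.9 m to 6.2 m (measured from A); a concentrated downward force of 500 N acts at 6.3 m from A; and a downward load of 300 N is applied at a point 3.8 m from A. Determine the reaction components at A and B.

Resultant of the distributed load: 1021.9 × 4.3 = 4394.17 N at 4.05 m from A.
Taking moments about A: B_y·4.5 − (1021.9·4.3)·4.05 − 500·6.3 − 300·3.8 = 0 → B_y = 22086.3885/4.5 = 4908.09 ≈ 4908 N.
ΣF_y = 0: A_y + 4908.09 − 1021.9·4.3 − 500 − 300 = 0 → A_y = 286.1 N.
ΣF_x = 0: no horizontal applied forces, so A_x = 0.

A_x = 0, A_y = 286.1 N, B_y = 4908 N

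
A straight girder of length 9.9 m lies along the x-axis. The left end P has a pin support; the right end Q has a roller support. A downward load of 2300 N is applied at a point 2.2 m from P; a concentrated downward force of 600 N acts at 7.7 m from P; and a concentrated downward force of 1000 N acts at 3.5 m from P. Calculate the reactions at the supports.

P_x = 0, P_y = 2569 N, Q_y = 1331 N

Taking moments about P: Q_y·9.9 − 2300·2.2 − 600·7.7 − 1000·3.5 = 0 → Q_y = 13180/9.9 = 1331.31 ≈ 1331 N.
ΣF_y = 0: P_y + 1331.31 − 2300 − 600 − 1000 = 0 → P_y = 2569 N.
ΣF_x = 0: no horizontal applied forces, so P_x = 0.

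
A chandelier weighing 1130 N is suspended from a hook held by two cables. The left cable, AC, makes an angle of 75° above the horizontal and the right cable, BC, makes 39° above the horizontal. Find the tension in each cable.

ΣF_x = 0: −T_AC·cos75° + T_BC·cos39° = 0 → T_BC = 0.333038·T_AC.
ΣF_y = 0: T_AC·sin75° + T_BC·sin39° = 1130.
Substitute: T_AC·(0.965926 + 0.333038·0.62932) = 1130 → T_AC = 961.282 ≈ 961.3 N.
Then T_BC = 0.333038 × 961.282 = 320.1 N.

T_AC = 961.3 N, T_BC = 320.1 N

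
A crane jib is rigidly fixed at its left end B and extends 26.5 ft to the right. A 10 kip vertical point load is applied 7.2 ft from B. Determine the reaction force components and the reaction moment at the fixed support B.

ΣF_x = 0: B_x = 0.
ΣF_y = 0: B_y − 10 = 0 → B_y = 10.00 kip.
ΣM about B: M_B − 10·7.2 = 0 → M_B = 72.00 kip·ft.

B_x = 0, B_y = 10.00 kip, M_B = 72.00 kip·ft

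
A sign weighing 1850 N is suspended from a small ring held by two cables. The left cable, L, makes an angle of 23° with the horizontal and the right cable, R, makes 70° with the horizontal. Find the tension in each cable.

ΣF_x = 0: −T_L·cos23° + T_R·cos70° = 0 → T_R = 2.69138·T_L.
ΣF_y = 0: T_L·sin23° + T_R·sin70° = 1850.
Substitute: T_L·(0.390731 + 2.69138·0.939693) = 1850 → T_L = 633.605 ≈ 633.6 N.
Then T_R = 2.69138 × 633.605 = 1705 N.

T_L = 633.6 N, T_R = 1705 N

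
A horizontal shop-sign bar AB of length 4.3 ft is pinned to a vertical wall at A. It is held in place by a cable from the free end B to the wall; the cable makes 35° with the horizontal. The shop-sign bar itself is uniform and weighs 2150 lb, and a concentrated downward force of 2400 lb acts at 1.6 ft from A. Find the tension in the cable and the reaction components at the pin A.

T = 3431 lb, A_x = 2811 lb, A_y = 2582 lb

ΣM about A: T·sin35°·4.3 − 2150·2.15 − 2400·1.6 = 0 → T = 8462.5/(4.3·0.573576) = 3431.15 ≈ 3431 lb.
ΣF_x = 0: A_x − T·cos35° = 0 → A_x = 3431.15 × 0.819152 = 2811 lb.
ΣF_y = 0: A_y + T·sin35° − 2150 − 2400 = 0 → A_y = 4550 − 3431.15 × 0.573576 = 2582 lb.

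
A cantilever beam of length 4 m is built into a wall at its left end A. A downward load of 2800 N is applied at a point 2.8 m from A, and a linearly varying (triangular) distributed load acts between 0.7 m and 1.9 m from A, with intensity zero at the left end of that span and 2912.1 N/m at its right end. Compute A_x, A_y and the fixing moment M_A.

Resultant of the triangular load: ½ × 2912.1 × 1.2 = 1747.26 N, acting at 1.5 m from A (one-third of the span from the peak).
ΣF_x = 0: A_x = 0.
ΣF_y = 0: A_y − 2800 − ½·2912.1·1.2 = 0 → A_y = 4547 N.
ΣM about A: M_A − 2800·2.8 − (½·2912.1·1.2)·1.5 = 0 → M_A = 10460 N·m.

A_x = 0, A_y = 4547 N, M_A = 10460 N·m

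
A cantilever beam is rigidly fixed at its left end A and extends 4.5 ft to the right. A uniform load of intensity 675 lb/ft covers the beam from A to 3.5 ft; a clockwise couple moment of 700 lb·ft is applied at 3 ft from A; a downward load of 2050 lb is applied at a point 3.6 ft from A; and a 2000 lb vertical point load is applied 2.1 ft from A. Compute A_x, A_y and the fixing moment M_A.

A_x = 0, A_y = 6412 lb, M_A = 16410 lb·ft

Resultant of the distributed load: 675 × 3.5 = 2362.5 lb at 1.75 ft from A.
ΣF_x = 0: A_x = 0.
ΣF_y = 0: A_y − 675·3.5 − 2050 − 2000 = 0 → A_y = 6412 lb.
ΣM about A: M_A − (675·3.5)·1.75 − 700 − 2050·3.6 − 2000·2.1 = 0 → M_A = 16410 lb·ft.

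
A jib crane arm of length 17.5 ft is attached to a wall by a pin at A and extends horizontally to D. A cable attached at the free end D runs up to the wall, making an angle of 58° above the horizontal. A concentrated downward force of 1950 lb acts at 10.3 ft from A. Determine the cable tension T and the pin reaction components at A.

ΣM about A: T·sin58°·17.5 − 1950·10.3 = 0 → T = 20085/(17.5·0.848048) = 1353.36 ≈ 1353 lb.
ΣF_x = 0: A_x − T·cos58° = 0 → A_x = 1353.36 × 0.529919 = 717.2 lb.
ΣF_y = 0: A_y + T·sin58° − 1950 = 0 → A_y = 1950 − 1353.36 × 0.848048 = 802.3 lb.

T = 1353 lb, A_x = 717.2 lb, A_y = 802.3 lb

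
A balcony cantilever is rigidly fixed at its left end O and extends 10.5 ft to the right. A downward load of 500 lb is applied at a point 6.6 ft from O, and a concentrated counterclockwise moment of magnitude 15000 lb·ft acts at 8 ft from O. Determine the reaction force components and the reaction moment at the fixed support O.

ΣF_x = 0: O_x = 0.
ΣF_y = 0: O_y − 500 = 0 → O_y = 500.0 lb.
ΣM about O: M_O − 500·6.6 + 15000 = 0 → M_O = -11700 lb·ft.

O_x = 0, O_y = 500.0 lb, M_O = -11700 lb·ft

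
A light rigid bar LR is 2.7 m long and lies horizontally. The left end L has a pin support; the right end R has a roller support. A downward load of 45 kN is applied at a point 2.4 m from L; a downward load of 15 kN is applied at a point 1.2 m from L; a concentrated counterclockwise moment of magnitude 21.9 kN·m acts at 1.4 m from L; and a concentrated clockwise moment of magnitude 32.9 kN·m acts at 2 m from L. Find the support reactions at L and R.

L_x = 0, L_y = 9.259 kN, R_y = 50.74 kN

ΣM about L: R_y·2.7 − 45·2.4 − 15·1.2 + 21.9 − 32.9 = 0 → R_y = 137/2.7 = 50.7407 ≈ 50.74 kN.
ΣF_y = 0: L_y + 50.7407 − 45 − 15 = 0 → L_y = 9.259 kN.
ΣF_x = 0: no horizontal applied forces, so L_x = 0.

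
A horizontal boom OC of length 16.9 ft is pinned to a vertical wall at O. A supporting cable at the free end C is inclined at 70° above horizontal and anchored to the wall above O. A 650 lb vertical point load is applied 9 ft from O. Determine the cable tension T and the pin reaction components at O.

ΣM about O: T·sin70°·16.9 − 650·9 = 0 → T = 5850/(16.9·0.939693) = 368.369 ≈ 368.4 lb.
ΣF_x = 0: O_x − T·cos70° = 0 → O_x = 368.369 × 0.34202 = 126.0 lb.
ΣF_y = 0: O_y + T·sin70° − 650 = 0 → O_y = 650 − 368.369 × 0.939693 = 303.8 lb.

T = 368.4 lb, O_x = 126.0 lb, O_y = 303.8 lb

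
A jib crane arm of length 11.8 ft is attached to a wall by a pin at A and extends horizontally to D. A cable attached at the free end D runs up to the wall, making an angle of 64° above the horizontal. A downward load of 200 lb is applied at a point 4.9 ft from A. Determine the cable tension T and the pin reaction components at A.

T = 92.40 lb, A_x = 40.51 lb, A_y = 116.9 lb

ΣM about A: T·sin64°·11.8 − 200·4.9 = 0 → T = 980/(11.8·0.898794) = 92.4025 ≈ 92.40 lb.
ΣF_x = 0: A_x − T·cos64° = 0 → A_x = 92.4025 × 0.438371 = 40.51 lb.
ΣF_y = 0: A_y + T·sin64° − 200 = 0 → A_y = 200 − 92.4025 × 0.898794 = 116.9 lb.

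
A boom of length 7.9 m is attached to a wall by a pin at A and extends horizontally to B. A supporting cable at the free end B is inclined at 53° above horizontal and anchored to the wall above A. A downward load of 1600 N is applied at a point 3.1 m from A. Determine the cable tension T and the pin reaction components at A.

ΣM about A: T·sin53°·7.9 − 1600·3.1 = 0 → T = 4960/(7.9·0.798636) = 786.151 ≈ 786.2 N.
ΣF_x = 0: A_x − T·cos53° = 0 → A_x = 786.151 × 0.601815 = 473.1 N.
ΣF_y = 0: A_y + T·sin53° − 1600 = 0 → A_y = 1600 − 786.151 × 0.798636 = 972.2 N.

T = 786.2 N, A_x = 473.1 N, A_y = 972.2 N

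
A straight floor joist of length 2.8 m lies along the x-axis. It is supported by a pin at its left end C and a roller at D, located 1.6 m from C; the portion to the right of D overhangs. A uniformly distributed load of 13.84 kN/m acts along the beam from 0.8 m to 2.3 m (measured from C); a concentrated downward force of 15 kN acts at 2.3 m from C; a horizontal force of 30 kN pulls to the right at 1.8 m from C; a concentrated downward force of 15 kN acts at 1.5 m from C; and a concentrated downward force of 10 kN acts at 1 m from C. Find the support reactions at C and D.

C_x = -30.00 kN, C_y = -1.226 kN, D_y = 61.99 kN

Resultant of the distributed load: 13.84 × 1.5 = 20.76 kN at 1.55 m from C.
ΣM about C: D_y·1.6 − (13.84·1.5)·1.55 − 15·2.3 − 15·1.5 − 10·1 = 0 → D_y = 99.178/1.6 = 61.9862 ≈ 61.99 kN.
ΣF_y = 0: C_y + 61.9862 − 13.84·1.5 − 15 − 15 − 10 = 0 → C_y = -1.226 kN.
ΣF_x = 0: C_x + 30 = 0 → C_x = -30.00 kN.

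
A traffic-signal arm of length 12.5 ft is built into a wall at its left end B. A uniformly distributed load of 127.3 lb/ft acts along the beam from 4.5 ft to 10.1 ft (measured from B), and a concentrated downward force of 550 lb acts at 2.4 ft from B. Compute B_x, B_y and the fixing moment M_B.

B_x = 0, B_y = 1263 lb, M_B = 6524 lb·ft

Resultant of the distributed load: 127.3 × 5.6 = 712.88 lb at 7.3 ft from B.
ΣF_x = 0: B_x = 0.
ΣF_y = 0: B_y − 127.3·5.6 − 550 = 0 → B_y = 1263 lb.
ΣM about B: M_B − (127.3·5.6)·7.3 − 550·2.4 = 0 → M_B = 6524 lb·ft.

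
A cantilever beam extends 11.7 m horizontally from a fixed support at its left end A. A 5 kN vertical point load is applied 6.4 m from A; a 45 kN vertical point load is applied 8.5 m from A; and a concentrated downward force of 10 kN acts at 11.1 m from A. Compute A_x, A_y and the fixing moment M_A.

ΣF_x = 0: A_x = 0.
ΣF_y = 0: A_y − 5 − 45 − 10 = 0 → A_y = 60.00 kN.
ΣM about A: M_A − 5·6.4 − 45·8.5 − 10·11.1 = 0 → M_A = 525.5 kN·m.

A_x = 0, A_y = 60.00 kN, M_A = 525.5 kN·m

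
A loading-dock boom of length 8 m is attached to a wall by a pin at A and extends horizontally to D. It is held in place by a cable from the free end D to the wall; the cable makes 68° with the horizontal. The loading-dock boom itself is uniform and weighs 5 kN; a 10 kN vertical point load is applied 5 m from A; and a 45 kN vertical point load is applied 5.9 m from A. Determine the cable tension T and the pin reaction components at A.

T = 45.23 kN, A_x = 16.94 kN, A_y = 18.06 kN

ΣM about A: T·sin68°·8 − 5·4 − 10·5 − 45·5.9 = 0 → T = 335.5/(8·0.927184) = 45.231 ≈ 45.23 kN.
ΣF_x = 0: A_x − T·cos68° = 0 → A_x = 45.231 × 0.374607 = 16.94 kN.
ΣF_y = 0: A_y + T·sin68° − 5 − 10 − 45 = 0 → A_y = 60 − 45.231 × 0.927184 = 18.06 kN.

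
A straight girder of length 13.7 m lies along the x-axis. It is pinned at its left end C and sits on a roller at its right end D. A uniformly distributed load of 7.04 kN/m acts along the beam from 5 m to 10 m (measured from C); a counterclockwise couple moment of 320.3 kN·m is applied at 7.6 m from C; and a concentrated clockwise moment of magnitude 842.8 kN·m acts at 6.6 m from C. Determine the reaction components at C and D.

C_x = 0, C_y = -22.21 kN, D_y = 57.41 kN

Resultant of the distributed load: 7.04 × 5 = 35.2 kN at 7.5 m from C.
Taking moments about C: D_y·13.7 − (7.04·5)·7.5 + 320.3 − 842.8 = 0 → D_y = 786.5/13.7 = 57.4088 ≈ 57.41 kN.
ΣF_y = 0: C_y + 57.4088 − 7.04·5 = 0 → C_y = -22.21 kN.
ΣF_x = 0: no horizontal applied forces, so C_x = 0.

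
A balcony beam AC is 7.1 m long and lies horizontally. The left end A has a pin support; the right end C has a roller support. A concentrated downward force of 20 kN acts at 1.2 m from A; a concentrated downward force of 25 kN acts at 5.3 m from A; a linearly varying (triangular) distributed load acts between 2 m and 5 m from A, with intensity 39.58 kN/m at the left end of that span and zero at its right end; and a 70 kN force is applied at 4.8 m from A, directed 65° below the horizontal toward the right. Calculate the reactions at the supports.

Resultant of the triangular load: ½ × 39.58 × 3 = 59.37 kN, acting at 3 m from A (one-third of the span from the peak).
ΣM about A: C_y·7.1 − 20·1.2 − 25·5.3 − (½·39.58·3)·3 − 70·sin65°·4.8 = 0 → C_y = 639.129/7.1 = 90.0182 ≈ 90.02 kN.
ΣF_y = 0: A_y + 90.0182 − 20 − 25 − ½·39.58·3 − 70·sin65° = 0 → A_y = 77.79 kN.
ΣF_x = 0: A_x + 70·cos65° = 0 → A_x = -29.58 kN.

A_x = -29.58 kN, A_y = 77.79 kN, C_y = 90.02 kN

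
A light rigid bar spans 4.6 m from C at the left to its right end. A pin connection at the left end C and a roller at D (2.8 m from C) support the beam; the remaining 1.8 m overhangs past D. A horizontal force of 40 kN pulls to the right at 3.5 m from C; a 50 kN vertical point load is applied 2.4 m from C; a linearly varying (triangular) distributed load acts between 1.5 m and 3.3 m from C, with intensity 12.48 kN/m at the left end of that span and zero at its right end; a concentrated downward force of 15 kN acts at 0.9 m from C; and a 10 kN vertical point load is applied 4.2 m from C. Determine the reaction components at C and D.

Resultant of the triangular load: ½ × 12.48 × 1.8 = 11.232 kN, acting at 2.1 m from C (one-third of the span from the peak).
Taking moments about C: D_y·2.8 − 50·2.4 − (½·12.48·1.8)·2.1 − 15·0.9 − 10·4.2 = 0 → D_y = 199.0872/2.8 = 71.1026 ≈ 71.10 kN.
ΣF_y = 0: C_y + 71.1026 − 50 − ½·12.48·1.8 − 15 − 10 = 0 → C_y = 15.13 kN.
ΣF_x = 0: C_x + 40 = 0 → C_x = -40.00 kN.

C_x = -40.00 kN, C_y = 15.13 kN, D_y = 71.10 kN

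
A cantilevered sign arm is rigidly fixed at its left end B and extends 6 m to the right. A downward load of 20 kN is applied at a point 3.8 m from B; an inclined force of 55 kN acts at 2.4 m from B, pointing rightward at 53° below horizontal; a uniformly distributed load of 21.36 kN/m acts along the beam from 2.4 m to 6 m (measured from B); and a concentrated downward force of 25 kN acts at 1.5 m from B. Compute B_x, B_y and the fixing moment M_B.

B_x = -33.10 kN, B_y = 165.8 kN, M_B = 541.9 kN·m

Resultant of the distributed load: 21.36 × 3.6 = 76.896 kN at 4.2 m from B.
ΣF_x = 0: B_x + 55·cos53° = 0 → B_x = -33.10 kN.
ΣF_y = 0: B_y − 20 − 55·sin53° − 21.36·3.6 − 25 = 0 → B_y = 165.8 kN.
ΣM about B: M_B − 20·3.8 − 55·sin53°·2.4 − (21.36·3.6)·4.2 − 25·1.5 = 0 → M_B = 541.9 kN·m.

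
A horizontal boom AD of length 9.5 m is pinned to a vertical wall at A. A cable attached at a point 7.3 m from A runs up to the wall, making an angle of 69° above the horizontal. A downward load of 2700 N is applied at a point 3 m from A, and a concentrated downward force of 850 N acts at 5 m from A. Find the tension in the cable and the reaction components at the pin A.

ΣM about A: T·sin69°·7.3 − 2700·3 − 850·5 = 0 → T = 12350/(7.3·0.93358) = 1812.14 ≈ 1812 N.
ΣF_x = 0: A_x − T·cos69° = 0 → A_x = 1812.14 × 0.358368 = 649.4 N.
ΣF_y = 0: A_y + T·sin69° − 2700 − 850 = 0 → A_y = 3550 − 1812.14 × 0.93358 = 1858 N.

T = 1812 N, A_x = 649.4 N, A_y = 1858 N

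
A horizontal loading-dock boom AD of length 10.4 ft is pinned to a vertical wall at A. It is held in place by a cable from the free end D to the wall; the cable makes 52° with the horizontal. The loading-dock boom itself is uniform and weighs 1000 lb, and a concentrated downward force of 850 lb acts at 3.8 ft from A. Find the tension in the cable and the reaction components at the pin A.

ΣM about A: T·sin52°·10.4 − 1000·5.2 − 850·3.8 = 0 → T = 8430/(10.4·0.788011) = 1028.64 ≈ 1029 lb.
ΣF_x = 0: A_x − T·cos52° = 0 → A_x = 1028.64 × 0.615661 = 633.3 lb.
ΣF_y = 0: A_y + T·sin52° − 1000 − 850 = 0 → A_y = 1850 − 1028.64 × 0.788011 = 1039 lb.

T = 1029 lb, A_x = 633.3 lb, A_y = 1039 lb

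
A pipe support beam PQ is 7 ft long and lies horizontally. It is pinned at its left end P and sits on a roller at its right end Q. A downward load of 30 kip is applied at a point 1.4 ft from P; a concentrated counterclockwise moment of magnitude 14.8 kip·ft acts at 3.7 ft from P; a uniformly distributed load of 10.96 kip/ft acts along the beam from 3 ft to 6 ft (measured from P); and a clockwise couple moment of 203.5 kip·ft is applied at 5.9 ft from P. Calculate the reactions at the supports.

Resultant of the distributed load: 10.96 × 3 = 32.88 kip at 4.5 ft from P.
Taking moments about P: Q_y·7 − 30·1.4 + 14.8 − (10.96·3)·4.5 − 203.5 = 0 → Q_y = 378.66/7 = 54.0943 ≈ 54.09 kip.
ΣF_y = 0: P_y + 54.0943 − 30 − 10.96·3 = 0 → P_y = 8.786 kip.
ΣF_x = 0: no horizontal applied forces, so P_x = 0.

P_x = 0, P_y = 8.786 kip, Q_y = 54.09 kip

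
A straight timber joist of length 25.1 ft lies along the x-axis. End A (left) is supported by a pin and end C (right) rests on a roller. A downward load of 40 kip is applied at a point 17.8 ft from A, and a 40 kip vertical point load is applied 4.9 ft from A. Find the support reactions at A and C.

Taking moments about A: C_y·25.1 − 40·17.8 − 40·4.9 = 0 → C_y = 908/25.1 = 36.1753 ≈ 36.18 kip.
ΣF_y = 0: A_y + 36.1753 − 40 − 40 = 0 → A_y = 43.82 kip.
ΣF_x = 0: no horizontal applied forces, so A_x = 0.

A_x = 0, A_y = 43.82 kip, C_y = 36.18 kip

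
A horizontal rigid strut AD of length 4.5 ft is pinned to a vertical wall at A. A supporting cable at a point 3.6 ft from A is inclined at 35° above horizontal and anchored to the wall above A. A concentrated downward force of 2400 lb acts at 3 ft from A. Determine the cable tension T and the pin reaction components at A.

ΣM about A: T·sin35°·3.6 − 2400·3 = 0 → T = 7200/(3.6·0.573576) = 3486.9 ≈ 3487 lb.
ΣF_x = 0: A_x − T·cos35° = 0 → A_x = 3486.9 × 0.819152 = 2856 lb.
ΣF_y = 0: A_y + T·sin35° − 2400 = 0 → A_y = 2400 − 3486.9 × 0.573576 = 400.0 lb.

T = 3487 lb, A_x = 2856 lb, A_y = 400.0 lb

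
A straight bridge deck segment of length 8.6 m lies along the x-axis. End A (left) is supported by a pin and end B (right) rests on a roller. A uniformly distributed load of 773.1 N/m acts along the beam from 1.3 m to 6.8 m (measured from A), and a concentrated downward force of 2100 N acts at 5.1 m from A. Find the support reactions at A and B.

Resultant of the distributed load: 773.1 × 5.5 = 4252.05 N at 4.05 m from A.
Moments about A: B_y·8.6 − (773.1·5.5)·4.05 − 2100·5.1 = 0 → B_y = 27930.8025/8.6 = 3247.77 ≈ 3248 N.
ΣF_y = 0: A_y + 3247.77 − 773.1·5.5 − 2100 = 0 → A_y = 3104 N.
ΣF_x = 0: no horizontal applied forces, so A_x = 0.

A_x = 0, A_y = 3104 N, B_y = 3248 N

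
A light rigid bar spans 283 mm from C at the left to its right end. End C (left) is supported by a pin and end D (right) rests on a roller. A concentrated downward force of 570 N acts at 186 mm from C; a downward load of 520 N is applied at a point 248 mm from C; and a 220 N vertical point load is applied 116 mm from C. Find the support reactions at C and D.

Moments about C: D_y·283 − 570·186 − 520·248 − 220·116 = 0 → D_y = 260500/283 = 920.495 ≈ 920.5 N.
ΣF_y = 0: C_y + 920.495 − 570 − 520 − 220 = 0 → C_y = 389.5 N.
ΣF_x = 0: no horizontal applied forces, so C_x = 0.

C_x = 0, C_y = 389.5 N, D_y = 920.5 N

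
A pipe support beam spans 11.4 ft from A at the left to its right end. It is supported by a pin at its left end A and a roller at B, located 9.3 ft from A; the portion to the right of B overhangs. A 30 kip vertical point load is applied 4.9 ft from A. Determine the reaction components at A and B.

ΣM about A: B_y·9.3 − 30·4.9 = 0 → B_y = 147/9.3 = 15.8065 ≈ 15.81 kip.
ΣF_y = 0: A_y + 15.8065 − 30 = 0 → A_y = 14.19 kip.
ΣF_x = 0: no horizontal applied forces, so A_x = 0.

A_x = 0, A_y = 14.19 kip, B_y = 15.81 kip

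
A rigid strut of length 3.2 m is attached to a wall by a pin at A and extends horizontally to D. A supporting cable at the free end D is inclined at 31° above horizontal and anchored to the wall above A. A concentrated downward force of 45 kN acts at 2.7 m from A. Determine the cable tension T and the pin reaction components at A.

ΣM about A: T·sin31°·3.2 − 45·2.7 = 0 → T = 121.5/(3.2·0.515038) = 73.7203 ≈ 73.72 kN.
ΣF_x = 0: A_x − T·cos31° = 0 → A_x = 73.7203 × 0.857167 = 63.19 kN.
ΣF_y = 0: A_y + T·sin31° − 45 = 0 → A_y = 45 − 73.7203 × 0.515038 = 7.031 kN.

T = 73.72 kN, A_x = 63.19 kN, A_y = 7.031 kN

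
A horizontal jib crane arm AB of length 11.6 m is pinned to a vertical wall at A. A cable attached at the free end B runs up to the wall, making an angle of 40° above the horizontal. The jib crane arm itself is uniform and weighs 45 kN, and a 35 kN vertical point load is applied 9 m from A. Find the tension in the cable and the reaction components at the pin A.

ΣM about A: T·sin40°·11.6 − 45·5.8 − 35·9 = 0 → T = 576/(11.6·0.642788) = 77.2497 ≈ 77.25 kN.
ΣF_x = 0: A_x − T·cos40° = 0 → A_x = 77.2497 × 0.766044 = 59.18 kN.
ΣF_y = 0: A_y + T·sin40° − 45 − 35 = 0 → A_y = 80 − 77.2497 × 0.642788 = 30.34 kN.

T = 77.25 kN, A_x = 59.18 kN, A_y = 30.34 kN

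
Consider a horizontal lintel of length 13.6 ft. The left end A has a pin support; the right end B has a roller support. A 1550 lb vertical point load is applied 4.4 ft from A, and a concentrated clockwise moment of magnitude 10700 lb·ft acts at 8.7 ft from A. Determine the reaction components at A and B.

A_x = 0, A_y = 261.8 lb, B_y = 1288 lb

Moments about A: B_y·13.6 − 1550·4.4 − 10700 = 0 → B_y = 17520/13.6 = 1288.24 ≈ 1288 lb.
ΣF_y = 0: A_y + 1288.24 − 1550 = 0 → A_y = 261.8 lb.
ΣF_x = 0: no horizontal applied forces, so A_x = 0.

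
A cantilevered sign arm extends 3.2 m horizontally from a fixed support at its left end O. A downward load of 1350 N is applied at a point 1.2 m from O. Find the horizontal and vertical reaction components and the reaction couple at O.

ΣF_x = 0: O_x = 0.
ΣF_y = 0: O_y − 1350 = 0 → O_y = 1350 N.
ΣM about O: M_O − 1350·1.2 = 0 → M_O = 1620 N·m.

O_x = 0, O_y = 1350 N, M_O = 1620 N·m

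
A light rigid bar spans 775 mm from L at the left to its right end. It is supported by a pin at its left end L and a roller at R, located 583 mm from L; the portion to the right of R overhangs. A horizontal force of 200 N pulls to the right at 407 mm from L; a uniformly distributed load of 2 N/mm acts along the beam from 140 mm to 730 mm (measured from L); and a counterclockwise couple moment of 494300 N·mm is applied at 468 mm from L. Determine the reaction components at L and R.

L_x = -200.0 N, L_y = 1147 N, R_y = 32.59 N

Resultant of the distributed load: 2 × 590 = 1180 N at 435 mm from L.
Moments about L: R_y·583 − (2·590)·435 + 494300 = 0 → R_y = 19000/583 = 32.5901 ≈ 32.59 N.
ΣF_y = 0: L_y + 32.5901 − 2·590 = 0 → L_y = 1147 N.
ΣF_x = 0: L_x + 200 = 0 → L_x = -200.0 N.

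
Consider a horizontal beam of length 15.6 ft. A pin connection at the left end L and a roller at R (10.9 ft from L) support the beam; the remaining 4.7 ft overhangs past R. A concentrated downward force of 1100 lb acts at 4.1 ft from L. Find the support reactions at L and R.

L_x = 0, L_y = 686.2 lb, R_y = 413.8 lb

ΣM about L: R_y·10.9 − 1100·4.1 = 0 → R_y = 4510/10.9 = 413.761 ≈ 413.8 lb.
ΣF_y = 0: L_y + 413.761 − 1100 = 0 → L_y = 686.2 lb.
ΣF_x = 0: no horizontal applied forces, so L_x = 0.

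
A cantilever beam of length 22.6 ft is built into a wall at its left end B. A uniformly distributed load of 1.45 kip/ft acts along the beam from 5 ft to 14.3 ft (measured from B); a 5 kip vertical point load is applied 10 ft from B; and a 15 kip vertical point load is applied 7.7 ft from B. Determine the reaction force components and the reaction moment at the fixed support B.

Resultant of the distributed load: 1.45 × 9.3 = 13.485 kip at 9.65 ft from B.
ΣF_x = 0: B_x = 0.
ΣF_y = 0: B_y − 1.45·9.3 − 5 − 15 = 0 → B_y = 33.48 kip.
ΣM about B: M_B − (1.45·9.3)·9.65 − 5·10 − 15·7.7 = 0 → M_B = 295.6 kip·ft.

B_x = 0, B_y = 33.48 kip, M_B = 295.6 kip·ft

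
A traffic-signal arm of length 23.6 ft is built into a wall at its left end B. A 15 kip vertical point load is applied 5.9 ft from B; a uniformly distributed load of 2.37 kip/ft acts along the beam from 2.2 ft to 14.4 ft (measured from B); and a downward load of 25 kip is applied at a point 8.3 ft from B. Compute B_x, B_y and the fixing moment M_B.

Resultant of the distributed load: 2.37 × 12.2 = 28.914 kip at 8.3 ft from B.
ΣF_x = 0: B_x = 0.
ΣF_y = 0: B_y − 15 − 2.37·12.2 − 25 = 0 → B_y = 68.91 kip.
ΣM about B: M_B − 15·5.9 − (2.37·12.2)·8.3 − 25·8.3 = 0 → M_B = 536.0 kip·ft.

B_x = 0, B_y = 68.91 kip, M_B = 536.0 kip·ft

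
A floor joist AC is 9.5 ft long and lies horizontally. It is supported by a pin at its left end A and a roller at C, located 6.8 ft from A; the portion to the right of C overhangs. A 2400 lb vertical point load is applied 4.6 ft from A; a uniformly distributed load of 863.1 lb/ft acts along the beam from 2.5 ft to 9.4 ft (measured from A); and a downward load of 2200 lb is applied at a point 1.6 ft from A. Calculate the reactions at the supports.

Resultant of the distributed load: 863.1 × 6.9 = 5955.39 lb at 5.95 ft from A.
Moments about A: C_y·6.8 − 2400·4.6 − (863.1·6.9)·5.95 − 2200·1.6 = 0 → C_y = 49994.5705/6.8 = 7352.14 ≈ 7352 lb.
ΣF_y = 0: A_y + 7352.14 − 2400 − 863.1·6.9 − 2200 = 0 → A_y = 3203 lb.
ΣF_x = 0: no horizontal applied forces, so A_x = 0.

A_x = 0, A_y = 3203 lb, C_y = 7352 lb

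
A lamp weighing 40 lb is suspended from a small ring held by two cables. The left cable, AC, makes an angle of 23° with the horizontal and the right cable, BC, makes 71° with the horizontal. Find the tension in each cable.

ΣF_x = 0: −T_AC·cos23° + T_BC·cos71° = 0 → T_BC = 2.82738·T_AC.
ΣF_y = 0: T_AC·sin23° + T_BC·sin71° = 40.
Substitute: T_AC·(0.390731 + 2.82738·0.945519) = 40 → T_AC = 13.0545 ≈ 13.05 lb.
Then T_BC = 2.82738 × 13.0545 = 36.91 lb.

T_AC = 13.05 lb, T_BC = 36.91 lb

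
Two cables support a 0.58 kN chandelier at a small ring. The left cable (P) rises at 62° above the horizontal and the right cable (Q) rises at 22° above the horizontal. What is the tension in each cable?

ΣF_x = 0: −T_P·cos62° + T_Q·cos22° = 0 → T_Q = 0.506341·T_P.
ΣF_y = 0: T_P·sin62° + T_Q·sin22° = 0.58.
Substitute: T_P·(0.882948 + 0.506341·0.374607) = 0.58 → T_P = 0.540729 ≈ 0.5407 kN.
Then T_Q = 0.506341 × 0.540729 = 0.2738 kN.

T_P = 0.5407 kN, T_Q = 0.2738 kN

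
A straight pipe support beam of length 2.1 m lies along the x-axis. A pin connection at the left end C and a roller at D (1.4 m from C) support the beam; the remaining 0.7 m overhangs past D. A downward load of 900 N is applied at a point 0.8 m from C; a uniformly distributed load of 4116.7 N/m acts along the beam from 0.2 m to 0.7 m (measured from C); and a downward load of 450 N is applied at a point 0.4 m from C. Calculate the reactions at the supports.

Resultant of the distributed load: 4116.7 × 0.5 = 2058.35 N at 0.45 m from C.
ΣM about C: D_y·1.4 − 900·0.8 − (4116.7·0.5)·0.45 − 450·0.4 = 0 → D_y = 1826.2575/1.4 = 1304.47 ≈ 1304 N.
ΣF_y = 0: C_y + 1304.47 − 900 − 4116.7·0.5 − 450 = 0 → C_y = 2104 N.
ΣF_x = 0: no horizontal applied forces, so C_x = 0.

C_x = 0, C_y = 2104 N, D_y = 1304 N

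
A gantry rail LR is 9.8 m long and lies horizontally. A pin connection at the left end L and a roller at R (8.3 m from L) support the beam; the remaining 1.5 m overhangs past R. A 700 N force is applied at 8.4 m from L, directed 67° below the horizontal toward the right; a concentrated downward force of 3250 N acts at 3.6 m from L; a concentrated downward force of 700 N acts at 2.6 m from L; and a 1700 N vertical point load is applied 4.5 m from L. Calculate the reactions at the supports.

L_x = -273.5 N, L_y = 3092 N, R_y = 3203 N

Moments about L: R_y·8.3 − 700·sin67°·8.4 − 3250·3.6 − 700·2.6 − 1700·4.5 = 0 → R_y = 26582.6/8.3 = 3202.72 ≈ 3203 N.
ΣF_y = 0: L_y + 3202.72 − 700·sin67° − 3250 − 700 − 1700 = 0 → L_y = 3092 N.
ΣF_x = 0: L_x + 700·cos67° = 0 → L_x = -273.5 N.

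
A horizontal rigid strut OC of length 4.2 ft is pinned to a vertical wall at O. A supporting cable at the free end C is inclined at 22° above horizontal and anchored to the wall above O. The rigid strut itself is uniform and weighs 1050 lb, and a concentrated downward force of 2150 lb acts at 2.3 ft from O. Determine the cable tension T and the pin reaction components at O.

T = 4544 lb, O_x = 4214 lb, O_y = 1498 lb

ΣM about O: T·sin22°·4.2 − 1050·2.1 − 2150·2.3 = 0 → T = 7150/(4.2·0.374607) = 4544.45 ≈ 4544 lb.
ΣF_x = 0: O_x − T·cos22° = 0 → O_x = 4544.45 × 0.927184 = 4214 lb.
ΣF_y = 0: O_y + T·sin22° − 1050 − 2150 = 0 → O_y = 3200 − 4544.45 × 0.374607 = 1498 lb.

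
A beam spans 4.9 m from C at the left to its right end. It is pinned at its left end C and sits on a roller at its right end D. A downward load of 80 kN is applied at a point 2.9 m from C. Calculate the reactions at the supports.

ΣM about C: D_y·4.9 − 80·2.9 = 0 → D_y = 232/4.9 = 47.3469 ≈ 47.35 kN.
ΣF_y = 0: C_y + 47.3469 − 80 = 0 → C_y = 32.65 kN.
ΣF_x = 0: no horizontal applied forces, so C_x = 0.

C_x = 0, C_y = 32.65 kN, D_y = 47.35 kN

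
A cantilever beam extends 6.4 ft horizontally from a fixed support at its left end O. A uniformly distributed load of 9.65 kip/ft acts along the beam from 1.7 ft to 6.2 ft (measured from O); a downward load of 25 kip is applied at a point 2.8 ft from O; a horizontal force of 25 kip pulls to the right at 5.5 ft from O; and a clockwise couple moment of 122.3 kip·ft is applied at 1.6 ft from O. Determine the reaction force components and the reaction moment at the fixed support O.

Resultant of the distributed load: 9.65 × 4.5 = 43.425 kip at 3.95 ft from O.
ΣF_x = 0: O_x + 25 = 0 → O_x = -25.00 kip.
ΣF_y = 0: O_y − 9.65·4.5 − 25 = 0 → O_y = 68.43 kip.
ΣM about O: M_O − (9.65·4.5)·3.95 − 25·2.8 − 122.3 = 0 → M_O = 363.8 kip·ft.

O_x = -25.00 kip, O_y = 68.43 kip, M_O = 363.8 kip·ft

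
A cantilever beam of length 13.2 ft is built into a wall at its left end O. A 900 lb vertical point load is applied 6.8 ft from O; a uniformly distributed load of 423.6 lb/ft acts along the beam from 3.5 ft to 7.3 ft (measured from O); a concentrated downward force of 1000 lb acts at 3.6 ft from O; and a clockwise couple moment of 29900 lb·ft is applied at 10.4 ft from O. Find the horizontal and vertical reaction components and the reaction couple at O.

Resultant of the distributed load: 423.6 × 3.8 = 1609.68 lb at 5.4 ft from O.
ΣF_x = 0: O_x = 0.
ΣF_y = 0: O_y − 900 − 423.6·3.8 − 1000 = 0 → O_y = 3510 lb.
ΣM about O: M_O − 900·6.8 − (423.6·3.8)·5.4 − 1000·3.6 − 29900 = 0 → M_O = 48310 lb·ft.

O_x = 0, O_y = 3510 lb, M_O = 48310 lb·ft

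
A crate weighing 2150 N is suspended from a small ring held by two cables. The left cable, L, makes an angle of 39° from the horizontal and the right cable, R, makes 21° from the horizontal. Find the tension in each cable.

T_L = 2318 N, T_R = 1929 N

ΣF_x = 0: −T_L·cos39° + T_R·cos21° = 0 → T_R = 0.832436·T_L.
ΣF_y = 0: T_L·sin39° + T_R·sin21° = 2150.
Substitute: T_L·(0.62932 + 0.832436·0.358368) = 2150 → T_L = 2317.71 ≈ 2318 N.
Then T_R = 0.832436 × 2317.71 = 1929 N.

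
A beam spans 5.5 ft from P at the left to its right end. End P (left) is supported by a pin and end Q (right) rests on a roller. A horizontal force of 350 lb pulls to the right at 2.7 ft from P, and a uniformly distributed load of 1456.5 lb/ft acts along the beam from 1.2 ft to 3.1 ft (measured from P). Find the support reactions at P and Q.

P_x = -350.0 lb, P_y = 1686 lb, Q_y = 1082 lb

Resultant of the distributed load: 1456.5 × 1.9 = 2767.35 lb at 2.15 ft from P.
Moments about P: Q_y·5.5 − (1456.5·1.9)·2.15 = 0 → Q_y = 5949.8025/5.5 = 1081.78 ≈ 1082 lb.
ΣF_y = 0: P_y + 1081.78 − 1456.5·1.9 = 0 → P_y = 1686 lb.
ΣF_x = 0: P_x + 350 = 0 → P_x = -350.0 lb.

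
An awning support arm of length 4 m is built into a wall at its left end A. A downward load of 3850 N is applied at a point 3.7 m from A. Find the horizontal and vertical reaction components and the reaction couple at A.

ΣF_x = 0: A_x = 0.
ΣF_y = 0: A_y − 3850 = 0 → A_y = 3850 N.
ΣM about A: M_A − 3850·3.7 = 0 → M_A = 14240 N·m.

A_x = 0, A_y = 3850 N, M_A = 14240 N·m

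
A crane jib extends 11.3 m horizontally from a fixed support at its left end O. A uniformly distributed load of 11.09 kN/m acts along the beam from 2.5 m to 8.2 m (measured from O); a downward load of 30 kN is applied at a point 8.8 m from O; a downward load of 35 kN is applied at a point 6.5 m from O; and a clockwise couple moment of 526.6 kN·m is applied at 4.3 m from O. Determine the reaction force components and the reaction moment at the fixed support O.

Resultant of the distributed load: 11.09 × 5.7 = 63.213 kN at 5.35 m from O.
ΣF_x = 0: O_x = 0.
ΣF_y = 0: O_y − 11.09·5.7 − 30 − 35 = 0 → O_y = 128.2 kN.
ΣM about O: M_O − (11.09·5.7)·5.35 − 30·8.8 − 35·6.5 − 526.6 = 0 → M_O = 1356 kN·m.

O_x = 0, O_y = 128.2 kN, M_O = 1356 kN·m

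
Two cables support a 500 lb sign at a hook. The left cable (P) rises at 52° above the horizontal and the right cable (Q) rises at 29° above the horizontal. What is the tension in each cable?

T_P = 442.8 lb, T_Q = 311.7 lb

ΣF_x = 0: −T_P·cos52° + T_Q·cos29° = 0 → T_Q = 0.703919·T_P.
ΣF_y = 0: T_P·sin52° + T_Q·sin29° = 500.
Substitute: T_P·(0.788011 + 0.703919·0.48481) = 500 → T_P = 442.761 ≈ 442.8 lb.
Then T_Q = 0.703919 × 442.761 = 311.7 lb.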